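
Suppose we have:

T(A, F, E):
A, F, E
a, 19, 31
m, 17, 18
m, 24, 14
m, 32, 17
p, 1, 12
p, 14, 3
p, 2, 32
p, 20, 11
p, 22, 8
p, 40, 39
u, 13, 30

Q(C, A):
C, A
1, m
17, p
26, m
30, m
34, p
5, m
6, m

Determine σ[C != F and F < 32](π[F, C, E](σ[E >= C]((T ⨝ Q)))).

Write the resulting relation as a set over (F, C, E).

{(17, 1, 18), (17, 5, 18), (17, 6, 18), (2, 17, 32), (24, 1, 14), (24, 5, 14), (24, 6, 14)}

Joining T and Q on A yields {(m, 17, 18, 1), (m, 17, 18, 26), (m, 17, 18, 30), (m, 17, 18, 5), (m, 17, 18, 6), (m, 24, 14, 1), (m, 24, 14, 26), (m, 24, 14, 30), (m, 24, 14, 5), (m, 24, 14, 6), (m, 32, 17, 1), (m, 32, 17, 26), (m, 32, 17, 30), (m, 32, 17, 5), (m, 32, 17, 6), (p, 1, 12, 17), (p, 1, 12, 34), (p, 14, 3, 17), (p, 14, 3, 34), (p, 2, 32, 17), (p, 2, 32, 34), (p, 20, 11, 17), (p, 20, 11, 34), (p, 22, 8, 17), (p, 22, 8, 34), (p, 40, 39, 17), (p, 40, 39, 34)}.
σ[E >= C]: keep tuples satisfying E >= C → {(m, 17, 18, 1), (m, 17, 18, 5), (m, 17, 18, 6), (m, 24, 14, 1), (m, 24, 14, 5), (m, 24, 14, 6), (m, 32, 17, 1), (m, 32, 17, 5), (m, 32, 17, 6), (p, 2, 32, 17), (p, 40, 39, 17), (p, 40, 39, 34)}
π[F, C, E]: project onto (F, C, E) → {(17, 1, 18), (17, 5, 18), (17, 6, 18), (2, 17, 32), (24, 1, 14), (24, 5, 14), (24, 6, 14), (32, 1, 17), (32, 5, 17), (32, 6, 17), (40, 17, 39), (40, 34, 39)}
σ[C != F and F < 32]: keep tuples satisfying C != F and F < 32 → {(17, 1, 18), (17, 5, 18), (17, 6, 18), (2, 17, 32), (24, 1, 14), (24, 5, 14), (24, 6, 14)}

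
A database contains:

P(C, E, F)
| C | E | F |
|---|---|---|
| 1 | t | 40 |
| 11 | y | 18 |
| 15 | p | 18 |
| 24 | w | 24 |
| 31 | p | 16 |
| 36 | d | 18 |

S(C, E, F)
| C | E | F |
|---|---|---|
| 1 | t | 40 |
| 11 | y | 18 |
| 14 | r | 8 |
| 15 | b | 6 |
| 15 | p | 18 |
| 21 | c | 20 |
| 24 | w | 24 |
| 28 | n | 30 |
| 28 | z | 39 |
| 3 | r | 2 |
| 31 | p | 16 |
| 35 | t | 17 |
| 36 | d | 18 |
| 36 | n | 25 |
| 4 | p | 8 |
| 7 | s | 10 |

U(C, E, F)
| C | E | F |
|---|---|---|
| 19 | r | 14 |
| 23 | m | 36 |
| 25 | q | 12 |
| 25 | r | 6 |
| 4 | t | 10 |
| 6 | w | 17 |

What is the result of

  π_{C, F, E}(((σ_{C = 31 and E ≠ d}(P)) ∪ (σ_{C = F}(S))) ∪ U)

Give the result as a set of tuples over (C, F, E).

Filtering on C = 31 and E ≠ d leaves {(31, p, 16)}.
Filtering on C = F leaves {(24, w, 24)}.
Taking the union: {(24, w, 24), (31, p, 16)}
Taking the union: {(19, r, 14), (23, m, 36), (24, w, 24), (25, q, 12), (25, r, 6), (31, p, 16), (4, t, 10), (6, w, 17)}
π[C, F, E]: project onto (C, F, E) → {(19, 14, r), (23, 36, m), (24, 24, w), (25, 12, q), (25, 6, r), (31, 16, p), (4, 10, t), (6, 17, w)}

{(19, 14, r), (23, 36, m), (24, 24, w), (25, 12, q), (25, 6, r), (31, 16, p), (4, 10, t), (6, 17, w)}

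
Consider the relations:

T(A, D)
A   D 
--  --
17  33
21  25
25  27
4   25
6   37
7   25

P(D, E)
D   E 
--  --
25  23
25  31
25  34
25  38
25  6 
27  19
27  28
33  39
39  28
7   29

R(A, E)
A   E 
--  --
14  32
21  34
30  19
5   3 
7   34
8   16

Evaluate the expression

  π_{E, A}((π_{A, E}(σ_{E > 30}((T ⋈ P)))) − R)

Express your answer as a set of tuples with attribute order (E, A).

T ⋈ P (natural join on D): {(17, 33, 39), (21, 25, 23), (21, 25, 31), (21, 25, 34), (21, 25, 38), (21, 25, 6), (25, 27, 19), (25, 27, 28), (4, 25, 23), (4, 25, 31), (4, 25, 34), (4, 25, 38), (4, 25, 6), (7, 25, 23), (7, 25, 31), (7, 25, 34), (7, 25, 38), (7, 25, 6)}
Apply σ_{E > 30}; surviving tuples: {(17, 33, 39), (21, 25, 31), (21, 25, 34), (21, 25, 38), (4, 25, 31), (4, 25, 34), (4, 25, 38), (7, 25, 31), (7, 25, 34), (7, 25, 38)}
π_{A, E} gives {(17, 39), (21, 31), (21, 34), (21, 38), (4, 31), (4, 34), (4, 38), (7, 31), (7, 34), (7, 38)}.
Taking the difference: {(17, 39), (21, 31), (21, 38), (4, 31), (4, 34), (4, 38), (7, 31), (7, 38)}
π_{E, A} gives {(31, 21), (31, 4), (31, 7), (34, 4), (38, 21), (38, 4), (38, 7), (39, 17)}.

{(31, 21), (31, 4), (31, 7), (34, 4), (38, 21), (38, 4), (38, 7), (39, 17)}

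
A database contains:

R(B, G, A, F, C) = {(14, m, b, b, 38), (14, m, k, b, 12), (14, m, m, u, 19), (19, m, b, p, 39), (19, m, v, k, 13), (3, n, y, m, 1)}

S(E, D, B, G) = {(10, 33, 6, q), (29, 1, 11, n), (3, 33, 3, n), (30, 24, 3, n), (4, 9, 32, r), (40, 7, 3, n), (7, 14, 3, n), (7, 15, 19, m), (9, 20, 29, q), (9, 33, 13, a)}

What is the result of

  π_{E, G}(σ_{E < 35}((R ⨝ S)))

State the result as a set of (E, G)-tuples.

{(3, n), (30, n), (7, m), (7, n)}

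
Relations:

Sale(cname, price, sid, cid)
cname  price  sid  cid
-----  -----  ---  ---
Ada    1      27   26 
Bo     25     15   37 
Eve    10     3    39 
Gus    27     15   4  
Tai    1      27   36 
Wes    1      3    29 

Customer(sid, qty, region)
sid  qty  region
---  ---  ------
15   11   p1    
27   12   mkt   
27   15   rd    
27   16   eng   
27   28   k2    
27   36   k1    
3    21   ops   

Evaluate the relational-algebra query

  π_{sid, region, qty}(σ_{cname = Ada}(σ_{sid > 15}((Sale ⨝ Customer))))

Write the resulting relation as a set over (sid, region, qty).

Sale ⋈ Customer (natural join on sid): {(Ada, 1, 27, 26, 12, mkt), (Ada, 1, 27, 26, 15, rd), (Ada, 1, 27, 26, 16, eng), (Ada, 1, 27, 26, 28, k2), (Ada, 1, 27, 26, 36, k1), (Bo, 25, 15, 37, 11, p1), (Eve, 10, 3, 39, 21, ops), (Gus, 27, 15, 4, 11, p1), (Tai, 1, 27, 36, 12, mkt), (Tai, 1, 27, 36, 15, rd), (Tai, 1, 27, 36, 16, eng), (Tai, 1, 27, 36, 28, k2), (Tai, 1, 27, 36, 36, k1), (Wes, 1, 3, 29, 21, ops)}
Selection sid > 15: {(Ada, 1, 27, 26, 12, mkt), (Ada, 1, 27, 26, 15, rd), (Ada, 1, 27, 26, 16, eng), (Ada, 1, 27, 26, 28, k2), (Ada, 1, 27, 26, 36, k1), (Tai, 1, 27, 36, 12, mkt), (Tai, 1, 27, 36, 15, rd), (Tai, 1, 27, 36, 16, eng), (Tai, 1, 27, 36, 28, k2), (Tai, 1, 27, 36, 36, k1)}
Selection cname = Ada: {(Ada, 1, 27, 26, 12, mkt), (Ada, 1, 27, 26, 15, rd), (Ada, 1, 27, 26, 16, eng), (Ada, 1, 27, 26, 28, k2), (Ada, 1, 27, 26, 36, k1)}
Projecting to sid, region, qty: {(27, eng, 16), (27, k1, 36), (27, k2, 28), (27, mkt, 12), (27, rd, 15)}

{(27, eng, 16), (27, k1, 36), (27, k2, 28), (27, mkt, 12), (27, rd, 15)}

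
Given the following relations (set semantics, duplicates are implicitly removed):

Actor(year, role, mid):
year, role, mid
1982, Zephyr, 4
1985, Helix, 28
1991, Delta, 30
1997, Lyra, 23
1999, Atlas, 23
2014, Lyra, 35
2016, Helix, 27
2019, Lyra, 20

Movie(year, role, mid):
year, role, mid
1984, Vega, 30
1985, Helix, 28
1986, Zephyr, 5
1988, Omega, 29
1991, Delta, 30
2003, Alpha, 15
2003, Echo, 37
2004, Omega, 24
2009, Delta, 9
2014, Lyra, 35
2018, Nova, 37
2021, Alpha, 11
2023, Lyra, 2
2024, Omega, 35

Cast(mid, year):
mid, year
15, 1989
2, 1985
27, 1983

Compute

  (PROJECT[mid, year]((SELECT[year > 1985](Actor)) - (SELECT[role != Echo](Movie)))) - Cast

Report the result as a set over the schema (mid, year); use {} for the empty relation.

{(20, 2019), (23, 1997), (23, 1999), (27, 2016)}

Apply σ_{year > 1985}; surviving tuples: {(1991, Delta, 30), (1997, Lyra, 23), (1999, Atlas, 23), (2014, Lyra, 35), (2016, Helix, 27), (2019, Lyra, 20)}
Apply σ_{role != Echo}; surviving tuples: {(1984, Vega, 30), (1985, Helix, 28), (1986, Zephyr, 5), (1988, Omega, 29), (1991, Delta, 30), (2003, Alpha, 15), (2004, Omega, 24), (2009, Delta, 9), (2014, Lyra, 35), (2018, Nova, 37), (2021, Alpha, 11), (2023, Lyra, 2), (2024, Omega, 35)}
Taking the difference: {(1997, Lyra, 23), (1999, Atlas, 23), (2016, Helix, 27), (2019, Lyra, 20)}
Keep only column(s) mid, year: {(20, 2019), (23, 1997), (23, 1999), (27, 2016)}
Taking the difference: {(20, 2019), (23, 1997), (23, 1999), (27, 2016)}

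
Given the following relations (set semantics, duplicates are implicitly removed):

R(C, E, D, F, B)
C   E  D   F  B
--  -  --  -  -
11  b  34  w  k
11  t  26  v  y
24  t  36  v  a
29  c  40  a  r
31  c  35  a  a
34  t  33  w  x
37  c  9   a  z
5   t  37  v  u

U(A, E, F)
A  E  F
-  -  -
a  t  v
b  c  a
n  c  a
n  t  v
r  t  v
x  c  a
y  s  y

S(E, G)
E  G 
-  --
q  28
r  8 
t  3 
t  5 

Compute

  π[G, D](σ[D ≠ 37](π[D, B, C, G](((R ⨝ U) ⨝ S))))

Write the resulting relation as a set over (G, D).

{(3, 26), (3, 36), (5, 26), (5, 36)}

Joining R and U on E, F yields {(11, t, 26, v, y, a), (11, t, 26, v, y, n), (11, t, 26, v, y, r), (24, t, 36, v, a, a), (24, t, 36, v, a, n), (24, t, 36, v, a, r), (29, c, 40, a, r, b), (29, c, 40, a, r, n), (29, c, 40, a, r, x), (31, c, 35, a, a, b), (31, c, 35, a, a, n), (31, c, 35, a, a, x), (37, c, 9, a, z, b), (37, c, 9, a, z, n), (37, c, 9, a, z, x), (5, t, 37, v, u, a), (5, t, 37, v, u, n), (5, t, 37, v, u, r)}.
Joining (R ⨝ U) and S on E yields {(11, t, 26, v, y, a, 3), (11, t, 26, v, y, a, 5), (11, t, 26, v, y, n, 3), (11, t, 26, v, y, n, 5), (11, t, 26, v, y, r, 3), (11, t, 26, v, y, r, 5), (24, t, 36, v, a, a, 3), (24, t, 36, v, a, a, 5), (24, t, 36, v, a, n, 3), (24, t, 36, v, a, n, 5), (24, t, 36, v, a, r, 3), (24, t, 36, v, a, r, 5), (5, t, 37, v, u, a, 3), (5, t, 37, v, u, a, 5), (5, t, 37, v, u, n, 3), (5, t, 37, v, u, n, 5), (5, t, 37, v, u, r, 3), (5, t, 37, v, u, r, 5)}.
π[D, B, C, G]: project onto (D, B, C, G) (12 duplicate(s) eliminated) → {(26, y, 11, 3), (26, y, 11, 5), (36, a, 24, 3), (36, a, 24, 5), (37, u, 5, 3), (37, u, 5, 5)}
Apply σ_{D ≠ 37}; surviving tuples: {(26, y, 11, 3), (26, y, 11, 5), (36, a, 24, 3), (36, a, 24, 5)}
π[G, D]: project onto (G, D) → {(3, 26), (3, 36), (5, 26), (5, 36)}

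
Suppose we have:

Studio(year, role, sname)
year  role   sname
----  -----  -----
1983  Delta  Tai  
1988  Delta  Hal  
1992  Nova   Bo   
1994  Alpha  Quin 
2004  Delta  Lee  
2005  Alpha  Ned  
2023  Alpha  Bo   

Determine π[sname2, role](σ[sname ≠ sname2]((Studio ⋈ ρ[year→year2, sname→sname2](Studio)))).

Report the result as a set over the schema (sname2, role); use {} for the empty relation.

ρ[year→year2, sname→sname2]: schema becomes (year2, role, sname2); tuples unchanged.
Joining Studio and ρ[year→year2, sname→sname2](Studio) on role yields {(1983, Delta, Tai, 1983, Tai), (1983, Delta, Tai, 1988, Hal), (1983, Delta, Tai, 2004, Lee), (1988, Delta, Hal, 1983, Tai), (1988, Delta, Hal, 1988, Hal), (1988, Delta, Hal, 2004, Lee), (1992, Nova, Bo, 1992, Bo), (1994, Alpha, Quin, 1994, Quin), (1994, Alpha, Quin, 2005, Ned), (1994, Alpha, Quin, 2023, Bo), (2004, Delta, Lee, 1983, Tai), (2004, Delta, Lee, 1988, Hal), (2004, Delta, Lee, 2004, Lee), (2005, Alpha, Ned, 1994, Quin), (2005, Alpha, Ned, 2005, Ned), (2005, Alpha, Ned, 2023, Bo), (2023, Alpha, Bo, 1994, Quin), (2023, Alpha, Bo, 2005, Ned), (2023, Alpha, Bo, 2023, Bo)}.
Filtering on sname ≠ sname2 leaves {(1983, Delta, Tai, 1988, Hal), (1983, Delta, Tai, 2004, Lee), (1988, Delta, Hal, 1983, Tai), (1988, Delta, Hal, 2004, Lee), (1994, Alpha, Quin, 2005, Ned), (1994, Alpha, Quin, 2023, Bo), (2004, Delta, Lee, 1983, Tai), (2004, Delta, Lee, 1988, Hal), (2005, Alpha, Ned, 1994, Quin), (2005, Alpha, Ned, 2023, Bo), (2023, Alpha, Bo, 1994, Quin), (2023, Alpha, Bo, 2005, Ned)}.
Keep only column(s) sname2, role (6 duplicate(s) eliminated): {(Bo, Alpha), (Hal, Delta), (Lee, Delta), (Ned, Alpha), (Quin, Alpha), (Tai, Delta)}

{(Bo, Alpha), (Hal, Delta), (Lee, Delta), (Ned, Alpha), (Quin, Alpha), (Tai, Delta)}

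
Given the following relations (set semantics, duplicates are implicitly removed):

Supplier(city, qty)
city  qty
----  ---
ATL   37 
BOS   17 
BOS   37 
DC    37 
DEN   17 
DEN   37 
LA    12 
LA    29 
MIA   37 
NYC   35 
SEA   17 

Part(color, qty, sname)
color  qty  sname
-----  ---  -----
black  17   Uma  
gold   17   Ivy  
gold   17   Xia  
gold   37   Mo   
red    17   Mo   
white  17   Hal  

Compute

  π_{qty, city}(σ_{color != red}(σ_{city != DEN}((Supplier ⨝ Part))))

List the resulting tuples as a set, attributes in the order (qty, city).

Natural join on qty: {(ATL, 37, gold, Mo), (BOS, 17, black, Uma), (BOS, 17, gold, Ivy), (BOS, 17, gold, Xia), (BOS, 17, red, Mo), (BOS, 17, white, Hal), (BOS, 37, gold, Mo), (DC, 37, gold, Mo), (DEN, 17, black, Uma), (DEN, 17, gold, Ivy), (DEN, 17, gold, Xia), (DEN, 17, red, Mo), (DEN, 17, white, Hal), (DEN, 37, gold, Mo), (MIA, 37, gold, Mo), (SEA, 17, black, Uma), (SEA, 17, gold, Ivy), (SEA, 17, gold, Xia), (SEA, 17, red, Mo), (SEA, 17, white, Hal)}
σ[city != DEN]: keep tuples satisfying city != DEN → {(ATL, 37, gold, Mo), (BOS, 17, black, Uma), (BOS, 17, gold, Ivy), (BOS, 17, gold, Xia), (BOS, 17, red, Mo), (BOS, 17, white, Hal), (BOS, 37, gold, Mo), (DC, 37, gold, Mo), (MIA, 37, gold, Mo), (SEA, 17, black, Uma), (SEA, 17, gold, Ivy), (SEA, 17, gold, Xia), (SEA, 17, red, Mo), (SEA, 17, white, Hal)}
σ[color != red]: keep tuples satisfying color != red → {(ATL, 37, gold, Mo), (BOS, 17, black, Uma), (BOS, 17, gold, Ivy), (BOS, 17, gold, Xia), (BOS, 17, white, Hal), (BOS, 37, gold, Mo), (DC, 37, gold, Mo), (MIA, 37, gold, Mo), (SEA, 17, black, Uma), (SEA, 17, gold, Ivy), (SEA, 17, gold, Xia), (SEA, 17, white, Hal)}
Projecting to qty, city (6 duplicate(s) eliminated): {(17, BOS), (17, SEA), (37, ATL), (37, BOS), (37, DC), (37, MIA)}

{(17, BOS), (17, SEA), (37, ATL), (37, BOS), (37, DC), (37, MIA)}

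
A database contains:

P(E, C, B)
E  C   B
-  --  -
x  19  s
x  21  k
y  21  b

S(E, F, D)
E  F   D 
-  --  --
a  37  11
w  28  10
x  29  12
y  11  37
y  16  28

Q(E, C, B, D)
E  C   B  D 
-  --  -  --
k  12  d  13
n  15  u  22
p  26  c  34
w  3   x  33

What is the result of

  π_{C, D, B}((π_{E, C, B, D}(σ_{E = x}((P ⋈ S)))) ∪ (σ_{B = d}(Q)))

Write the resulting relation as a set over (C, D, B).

{(12, 13, d), (19, 12, s), (21, 12, k)}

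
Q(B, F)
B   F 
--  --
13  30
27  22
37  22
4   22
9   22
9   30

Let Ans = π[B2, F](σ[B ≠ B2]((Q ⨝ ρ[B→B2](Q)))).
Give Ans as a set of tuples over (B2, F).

ρ[B→B2]: schema becomes (B2, F); tuples unchanged.
Natural join on F: {(13, 30, 13), (13, 30, 9), (27, 22, 27), (27, 22, 37), (27, 22, 4), (27, 22, 9), (37, 22, 27), (37, 22, 37), (37, 22, 4), (37, 22, 9), (4, 22, 27), (4, 22, 37), (4, 22, 4), (4, 22, 9), (9, 22, 27), (9, 22, 37), (9, 22, 4), (9, 22, 9), (9, 30, 13), (9, 30, 9)}
Selection B ≠ B2: {(13, 30, 9), (27, 22, 37), (27, 22, 4), (27, 22, 9), (37, 22, 27), (37, 22, 4), (37, 22, 9), (4, 22, 27), (4, 22, 37), (4, 22, 9), (9, 22, 27), (9, 22, 37), (9, 22, 4), (9, 30, 13)}
Keep only column(s) B2, F (8 duplicate(s) eliminated): {(13, 30), (27, 22), (37, 22), (4, 22), (9, 22), (9, 30)}

{(13, 30), (27, 22), (37, 22), (4, 22), (9, 22), (9, 30)}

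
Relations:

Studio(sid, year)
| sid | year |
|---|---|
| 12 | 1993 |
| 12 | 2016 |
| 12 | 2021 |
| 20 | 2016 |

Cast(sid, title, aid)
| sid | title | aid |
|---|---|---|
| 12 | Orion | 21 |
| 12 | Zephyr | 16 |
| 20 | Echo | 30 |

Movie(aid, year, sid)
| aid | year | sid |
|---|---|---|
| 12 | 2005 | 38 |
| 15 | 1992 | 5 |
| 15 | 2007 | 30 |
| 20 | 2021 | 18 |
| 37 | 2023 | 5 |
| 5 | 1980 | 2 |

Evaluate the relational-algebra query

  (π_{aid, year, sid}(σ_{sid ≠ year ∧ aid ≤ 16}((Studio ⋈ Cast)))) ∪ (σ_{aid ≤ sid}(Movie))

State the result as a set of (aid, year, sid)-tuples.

{(12, 2005, 38), (15, 2007, 30), (16, 1993, 12), (16, 2016, 12), (16, 2021, 12)}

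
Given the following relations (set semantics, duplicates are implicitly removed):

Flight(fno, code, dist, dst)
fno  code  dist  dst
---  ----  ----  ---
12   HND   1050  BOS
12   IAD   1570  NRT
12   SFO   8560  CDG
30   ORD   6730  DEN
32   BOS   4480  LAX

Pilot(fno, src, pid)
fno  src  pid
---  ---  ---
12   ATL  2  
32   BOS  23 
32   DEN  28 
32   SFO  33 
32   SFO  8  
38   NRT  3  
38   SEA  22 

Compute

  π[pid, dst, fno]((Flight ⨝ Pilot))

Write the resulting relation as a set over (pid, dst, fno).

{(2, BOS, 12), (2, CDG, 12), (2, NRT, 12), (23, LAX, 32), (28, LAX, 32), (33, LAX, 32), (8, LAX, 32)}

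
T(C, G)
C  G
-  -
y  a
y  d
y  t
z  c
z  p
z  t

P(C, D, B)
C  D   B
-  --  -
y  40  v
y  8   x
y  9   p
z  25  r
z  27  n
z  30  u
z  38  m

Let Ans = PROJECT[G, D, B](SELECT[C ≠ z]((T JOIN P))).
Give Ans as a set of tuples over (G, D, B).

Joining T and P on C yields {(y, a, 40, v), (y, a, 8, x), (y, a, 9, p), (y, d, 40, v), (y, d, 8, x), (y, d, 9, p), (y, t, 40, v), (y, t, 8, x), (y, t, 9, p), (z, c, 25, r), (z, c, 27, n), (z, c, 30, u), (z, c, 38, m), (z, p, 25, r), (z, p, 27, n), (z, p, 30, u), (z, p, 38, m), (z, t, 25, r), (z, t, 27, n), (z, t, 30, u), (z, t, 38, m)}.
σ[C ≠ z]: keep tuples satisfying C ≠ z → {(y, a, 40, v), (y, a, 8, x), (y, a, 9, p), (y, d, 40, v), (y, d, 8, x), (y, d, 9, p), (y, t, 40, v), (y, t, 8, x), (y, t, 9, p)}
π[G, D, B]: project onto (G, D, B) → {(a, 40, v), (a, 8, x), (a, 9, p), (d, 40, v), (d, 8, x), (d, 9, p), (t, 40, v), (t, 8, x), (t, 9, p)}

{(a, 40, v), (a, 8, x), (a, 9, p), (d, 40, v), (d, 8, x), (d, 9, p), (t, 40, v), (t, 8, x), (t, 9, p)}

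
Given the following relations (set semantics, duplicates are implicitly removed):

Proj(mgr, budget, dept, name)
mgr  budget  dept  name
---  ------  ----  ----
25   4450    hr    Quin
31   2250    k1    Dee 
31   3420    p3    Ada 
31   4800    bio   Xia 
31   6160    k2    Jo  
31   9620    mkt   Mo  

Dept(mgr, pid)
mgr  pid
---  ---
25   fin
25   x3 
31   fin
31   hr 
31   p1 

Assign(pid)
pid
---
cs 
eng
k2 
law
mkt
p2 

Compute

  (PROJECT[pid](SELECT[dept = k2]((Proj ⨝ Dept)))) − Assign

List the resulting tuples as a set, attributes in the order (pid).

Natural join on mgr: {(25, 4450, hr, Quin, fin), (25, 4450, hr, Quin, x3), (31, 2250, k1, Dee, fin), (31, 2250, k1, Dee, hr), (31, 2250, k1, Dee, p1), (31, 3420, p3, Ada, fin), (31, 3420, p3, Ada, hr), (31, 3420, p3, Ada, p1), (31, 4800, bio, Xia, fin), (31, 4800, bio, Xia, hr), (31, 4800, bio, Xia, p1), (31, 6160, k2, Jo, fin), (31, 6160, k2, Jo, hr), (31, 6160, k2, Jo, p1), (31, 9620, mkt, Mo, fin), (31, 9620, mkt, Mo, hr), (31, 9620, mkt, Mo, p1)}
Filtering on dept = k2 leaves {(31, 6160, k2, Jo, fin), (31, 6160, k2, Jo, hr), (31, 6160, k2, Jo, p1)}.
π[pid]: project onto (pid) → {fin, hr, p1}
Difference: {fin, hr, p1} with {cs, eng, k2, law, mkt, p2} → {fin, hr, p1}

{fin, hr, p1}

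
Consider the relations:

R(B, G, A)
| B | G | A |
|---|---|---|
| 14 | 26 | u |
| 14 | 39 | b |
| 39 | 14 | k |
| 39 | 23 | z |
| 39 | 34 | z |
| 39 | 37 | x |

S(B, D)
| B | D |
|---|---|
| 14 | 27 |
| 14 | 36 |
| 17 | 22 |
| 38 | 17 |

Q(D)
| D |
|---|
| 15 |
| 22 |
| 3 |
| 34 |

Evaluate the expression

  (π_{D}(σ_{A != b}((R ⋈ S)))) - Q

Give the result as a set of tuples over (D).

Natural join on B: {(14, 26, u, 27), (14, 26, u, 36), (14, 39, b, 27), (14, 39, b, 36)}
Filtering on A != b leaves {(14, 26, u, 27), (14, 26, u, 36)}.
Keep only column(s) D: {27, 36}
Taking the difference: {27, 36}

{27, 36}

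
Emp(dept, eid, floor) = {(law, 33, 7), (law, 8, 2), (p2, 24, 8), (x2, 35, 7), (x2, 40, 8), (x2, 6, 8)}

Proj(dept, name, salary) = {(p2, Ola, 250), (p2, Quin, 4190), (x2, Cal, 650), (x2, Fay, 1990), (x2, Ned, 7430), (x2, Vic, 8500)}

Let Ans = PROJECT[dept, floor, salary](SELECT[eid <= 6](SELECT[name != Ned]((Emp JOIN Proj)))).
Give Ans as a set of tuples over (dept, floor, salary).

Joining Emp and Proj on dept yields {(p2, 24, 8, Ola, 250), (p2, 24, 8, Quin, 4190), (x2, 35, 7, Cal, 650), (x2, 35, 7, Fay, 1990), (x2, 35, 7, Ned, 7430), (x2, 35, 7, Vic, 8500), (x2, 40, 8, Cal, 650), (x2, 40, 8, Fay, 1990), (x2, 40, 8, Ned, 7430), (x2, 40, 8, Vic, 8500), (x2, 6, 8, Cal, 650), (x2, 6, 8, Fay, 1990), (x2, 6, 8, Ned, 7430), (x2, 6, 8, Vic, 8500)}.
Apply σ_{name != Ned}; surviving tuples: {(p2, 24, 8, Ola, 250), (p2, 24, 8, Quin, 4190), (x2, 35, 7, Cal, 650), (x2, 35, 7, Fay, 1990), (x2, 35, 7, Vic, 8500), (x2, 40, 8, Cal, 650), (x2, 40, 8, Fay, 1990), (x2, 40, 8, Vic, 8500), (x2, 6, 8, Cal, 650), (x2, 6, 8, Fay, 1990), (x2, 6, 8, Vic, 8500)}
Apply σ_{eid <= 6}; surviving tuples: {(x2, 6, 8, Cal, 650), (x2, 6, 8, Fay, 1990), (x2, 6, 8, Vic, 8500)}
Keep only column(s) dept, floor, salary: {(x2, 8, 1990), (x2, 8, 650), (x2, 8, 8500)}

{(x2, 8, 1990), (x2, 8, 650), (x2, 8, 8500)}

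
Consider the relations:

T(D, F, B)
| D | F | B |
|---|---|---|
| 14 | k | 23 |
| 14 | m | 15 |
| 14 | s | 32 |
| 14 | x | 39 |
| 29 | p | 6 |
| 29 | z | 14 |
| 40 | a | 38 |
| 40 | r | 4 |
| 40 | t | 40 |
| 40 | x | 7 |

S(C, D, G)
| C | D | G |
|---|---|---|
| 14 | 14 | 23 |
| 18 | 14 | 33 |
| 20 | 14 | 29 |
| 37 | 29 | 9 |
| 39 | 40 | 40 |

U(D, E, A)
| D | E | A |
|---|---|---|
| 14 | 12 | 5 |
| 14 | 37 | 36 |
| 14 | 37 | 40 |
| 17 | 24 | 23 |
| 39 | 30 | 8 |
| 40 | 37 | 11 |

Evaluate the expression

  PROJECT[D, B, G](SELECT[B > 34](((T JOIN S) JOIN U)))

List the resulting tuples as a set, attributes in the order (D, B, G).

{(14, 39, 23), (14, 39, 29), (14, 39, 33), (40, 38, 40), (40, 40, 40)}

Natural join on D: {(14, k, 23, 14, 23), (14, k, 23, 18, 33), (14, k, 23, 20, 29), (14, m, 15, 14, 23), (14, m, 15, 18, 33), (14, m, 15, 20, 29), (14, s, 32, 14, 23), (14, s, 32, 18, 33), (14, s, 32, 20, 29), (14, x, 39, 14, 23), (14, x, 39, 18, 33), (14, x, 39, 20, 29), (29, p, 6, 37, 9), (29, z, 14, 37, 9), (40, a, 38, 39, 40), (40, r, 4, 39, 40), (40, t, 40, 39, 40), (40, x, 7, 39, 40)}
Natural join on D: {(14, k, 23, 14, 23, 12, 5), (14, k, 23, 14, 23, 37, 36), (14, k, 23, 14, 23, 37, 40), (14, k, 23, 18, 33, 12, 5), (14, k, 23, 18, 33, 37, 36), (14, k, 23, 18, 33, 37, 40), (14, k, 23, 20, 29, 12, 5), (14, k, 23, 20, 29, 37, 36), (14, k, 23, 20, 29, 37, 40), (14, m, 15, 14, 23, 12, 5), (14, m, 15, 14, 23, 37, 36), (14, m, 15, 14, 23, 37, 40), (14, m, 15, 18, 33, 12, 5), (14, m, 15, 18, 33, 37, 36), (14, m, 15, 18, 33, 37, 40), (14, m, 15, 20, 29, 12, 5), (14, m, 15, 20, 29, 37, 36), (14, m, 15, 20, 29, 37, 40), (14, s, 32, 14, 23, 12, 5), (14, s, 32, 14, 23, 37, 36), (14, s, 32, 14, 23, 37, 40), (14, s, 32, 18, 33, 12, 5), (14, s, 32, 18, 33, 37, 36), (14, s, 32, 18, 33, 37, 40), (14, s, 32, 20, 29, 12, 5), (14, s, 32, 20, 29, 37, 36), (14, s, 32, 20, 29, 37, 40), (14, x, 39, 14, 23, 12, 5), (14, x, 39, 14, 23, 37, 36), (14, x, 39, 14, 23, 37, 40), (14, x, 39, 18, 33, 12, 5), (14, x, 39, 18, 33, 37, 36), (14, x, 39, 18, 33, 37, 40), (14, x, 39, 20, 29, 12, 5), (14, x, 39, 20, 29, 37, 36), (14, x, 39, 20, 29, 37, 40), (40, a, 38, 39, 40, 37, 11), (40, r, 4, 39, 40, 37, 11), (40, t, 40, 39, 40, 37, 11), (40, x, 7, 39, 40, 37, 11)}
σ[B > 34]: keep tuples satisfying B > 34 → {(14, x, 39, 14, 23, 12, 5), (14, x, 39, 14, 23, 37, 36), (14, x, 39, 14, 23, 37, 40), (14, x, 39, 18, 33, 12, 5), (14, x, 39, 18, 33, 37, 36), (14, x, 39, 18, 33, 37, 40), (14, x, 39, 20, 29, 12, 5), (14, x, 39, 20, 29, 37, 36), (14, x, 39, 20, 29, 37, 40), (40, a, 38, 39, 40, 37, 11), (40, t, 40, 39, 40, 37, 11)}
π_{D, B, G} gives {(14, 39, 23), (14, 39, 29), (14, 39, 33), (40, 38, 40), (40, 40, 40)} (6 duplicate(s) eliminated).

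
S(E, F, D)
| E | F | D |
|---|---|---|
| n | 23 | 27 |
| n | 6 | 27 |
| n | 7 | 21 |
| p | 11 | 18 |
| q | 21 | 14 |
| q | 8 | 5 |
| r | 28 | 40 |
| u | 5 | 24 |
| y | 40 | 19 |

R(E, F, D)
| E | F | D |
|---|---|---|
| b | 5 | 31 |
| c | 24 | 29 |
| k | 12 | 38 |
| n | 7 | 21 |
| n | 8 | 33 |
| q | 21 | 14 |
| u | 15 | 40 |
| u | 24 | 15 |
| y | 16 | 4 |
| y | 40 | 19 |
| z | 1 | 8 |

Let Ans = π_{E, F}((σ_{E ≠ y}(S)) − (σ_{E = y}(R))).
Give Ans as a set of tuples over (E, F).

{(n, 23), (n, 6), (n, 7), (p, 11), (q, 21), (q, 8), (r, 28), (u, 5)}

Selection E ≠ y: {(n, 23, 27), (n, 6, 27), (n, 7, 21), (p, 11, 18), (q, 21, 14), (q, 8, 5), (r, 28, 40), (u, 5, 24)}
Selection E = y: {(y, 16, 4), (y, 40, 19)}
Set difference of the two operands is {(n, 23, 27), (n, 6, 27), (n, 7, 21), (p, 11, 18), (q, 21, 14), (q, 8, 5), (r, 28, 40), (u, 5, 24)}.
Projecting to E, F: {(n, 23), (n, 6), (n, 7), (p, 11), (q, 21), (q, 8), (r, 28), (u, 5)}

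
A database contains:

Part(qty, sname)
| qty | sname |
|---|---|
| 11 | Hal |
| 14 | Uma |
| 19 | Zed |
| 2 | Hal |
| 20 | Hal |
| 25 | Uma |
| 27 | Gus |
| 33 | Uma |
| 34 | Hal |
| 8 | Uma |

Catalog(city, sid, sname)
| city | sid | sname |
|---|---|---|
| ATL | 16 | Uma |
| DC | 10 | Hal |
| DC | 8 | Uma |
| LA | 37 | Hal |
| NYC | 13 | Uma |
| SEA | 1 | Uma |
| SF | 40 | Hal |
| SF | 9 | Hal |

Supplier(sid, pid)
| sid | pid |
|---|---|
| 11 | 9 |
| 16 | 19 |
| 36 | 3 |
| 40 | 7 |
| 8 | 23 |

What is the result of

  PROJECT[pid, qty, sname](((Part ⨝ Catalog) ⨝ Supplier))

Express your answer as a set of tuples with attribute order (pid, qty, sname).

{(19, 14, Uma), (19, 25, Uma), (19, 33, Uma), (19, 8, Uma), (23, 14, Uma), (23, 25, Uma), (23, 33, Uma), (23, 8, Uma), (7, 11, Hal), (7, 2, Hal), (7, 20, Hal), (7, 34, Hal)}

Natural join on sname: {(11, Hal, DC, 10), (11, Hal, LA, 37), (11, Hal, SF, 40), (11, Hal, SF, 9), (14, Uma, ATL, 16), (14, Uma, DC, 8), (14, Uma, NYC, 13), (14, Uma, SEA, 1), (2, Hal, DC, 10), (2, Hal, LA, 37), (2, Hal, SF, 40), (2, Hal, SF, 9), (20, Hal, DC, 10), (20, Hal, LA, 37), (20, Hal, SF, 40), (20, Hal, SF, 9), (25, Uma, ATL, 16), (25, Uma, DC, 8), (25, Uma, NYC, 13), (25, Uma, SEA, 1), (33, Uma, ATL, 16), (33, Uma, DC, 8), (33, Uma, NYC, 13), (33, Uma, SEA, 1), (34, Hal, DC, 10), (34, Hal, LA, 37), (34, Hal, SF, 40), (34, Hal, SF, 9), (8, Uma, ATL, 16), (8, Uma, DC, 8), (8, Uma, NYC, 13), (8, Uma, SEA, 1)}
Natural join on sid: {(11, Hal, SF, 40, 7), (14, Uma, ATL, 16, 19), (14, Uma, DC, 8, 23), (2, Hal, SF, 40, 7), (20, Hal, SF, 40, 7), (25, Uma, ATL, 16, 19), (25, Uma, DC, 8, 23), (33, Uma, ATL, 16, 19), (33, Uma, DC, 8, 23), (34, Hal, SF, 40, 7), (8, Uma, ATL, 16, 19), (8, Uma, DC, 8, 23)}
Projecting to pid, qty, sname: {(19, 14, Uma), (19, 25, Uma), (19, 33, Uma), (19, 8, Uma), (23, 14, Uma), (23, 25, Uma), (23, 33, Uma), (23, 8, Uma), (7, 11, Hal), (7, 2, Hal), (7, 20, Hal), (7, 34, Hal)}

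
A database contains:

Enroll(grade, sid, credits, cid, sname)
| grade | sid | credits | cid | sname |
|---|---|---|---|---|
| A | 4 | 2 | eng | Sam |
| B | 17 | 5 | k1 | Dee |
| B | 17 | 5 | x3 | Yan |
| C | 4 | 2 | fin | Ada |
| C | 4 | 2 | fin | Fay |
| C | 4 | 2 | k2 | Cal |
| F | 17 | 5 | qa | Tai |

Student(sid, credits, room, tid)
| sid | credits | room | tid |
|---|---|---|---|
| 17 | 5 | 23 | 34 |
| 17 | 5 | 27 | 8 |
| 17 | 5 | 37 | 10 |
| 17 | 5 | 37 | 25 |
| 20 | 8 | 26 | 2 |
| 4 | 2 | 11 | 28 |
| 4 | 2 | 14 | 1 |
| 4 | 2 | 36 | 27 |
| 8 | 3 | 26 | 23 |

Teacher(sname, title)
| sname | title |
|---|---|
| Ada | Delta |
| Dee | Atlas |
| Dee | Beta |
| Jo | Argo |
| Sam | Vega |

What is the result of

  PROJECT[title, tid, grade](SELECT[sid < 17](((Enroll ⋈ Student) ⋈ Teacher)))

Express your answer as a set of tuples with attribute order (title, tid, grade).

{(Delta, 1, C), (Delta, 27, C), (Delta, 28, C), (Vega, 1, A), (Vega, 27, A), (Vega, 28, A)}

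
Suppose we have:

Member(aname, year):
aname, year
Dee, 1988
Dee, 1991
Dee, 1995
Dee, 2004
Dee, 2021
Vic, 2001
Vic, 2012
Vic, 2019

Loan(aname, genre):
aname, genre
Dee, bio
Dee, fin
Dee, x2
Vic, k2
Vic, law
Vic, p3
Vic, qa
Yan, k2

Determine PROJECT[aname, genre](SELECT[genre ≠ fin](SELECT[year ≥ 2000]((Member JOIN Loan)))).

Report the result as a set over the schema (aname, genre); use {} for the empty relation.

Joining Member and Loan on aname yields {(Dee, 1988, bio), (Dee, 1988, fin), (Dee, 1988, x2), (Dee, 1991, bio), (Dee, 1991, fin), (Dee, 1991, x2), (Dee, 1995, bio), (Dee, 1995, fin), (Dee, 1995, x2), (Dee, 2004, bio), (Dee, 2004, fin), (Dee, 2004, x2), (Dee, 2021, bio), (Dee, 2021, fin), (Dee, 2021, x2), (Vic, 2001, k2), (Vic, 2001, law), (Vic, 2001, p3), (Vic, 2001, qa), (Vic, 2012, k2), (Vic, 2012, law), (Vic, 2012, p3), (Vic, 2012, qa), (Vic, 2019, k2), (Vic, 2019, law), (Vic, 2019, p3), (Vic, 2019, qa)}.
σ[year ≥ 2000]: keep tuples satisfying year ≥ 2000 → {(Dee, 2004, bio), (Dee, 2004, fin), (Dee, 2004, x2), (Dee, 2021, bio), (Dee, 2021, fin), (Dee, 2021, x2), (Vic, 2001, k2), (Vic, 2001, law), (Vic, 2001, p3), (Vic, 2001, qa), (Vic, 2012, k2), (Vic, 2012, law), (Vic, 2012, p3), (Vic, 2012, qa), (Vic, 2019, k2), (Vic, 2019, law), (Vic, 2019, p3), (Vic, 2019, qa)}
σ[genre ≠ fin]: keep tuples satisfying genre ≠ fin → {(Dee, 2004, bio), (Dee, 2004, x2), (Dee, 2021, bio), (Dee, 2021, x2), (Vic, 2001, k2), (Vic, 2001, law), (Vic, 2001, p3), (Vic, 2001, qa), (Vic, 2012, k2), (Vic, 2012, law), (Vic, 2012, p3), (Vic, 2012, qa), (Vic, 2019, k2), (Vic, 2019, law), (Vic, 2019, p3), (Vic, 2019, qa)}
Projecting to aname, genre (10 duplicate(s) eliminated): {(Dee, bio), (Dee, x2), (Vic, k2), (Vic, law), (Vic, p3), (Vic, qa)}

{(Dee, bio), (Dee, x2), (Vic, k2), (Vic, law), (Vic, p3), (Vic, qa)}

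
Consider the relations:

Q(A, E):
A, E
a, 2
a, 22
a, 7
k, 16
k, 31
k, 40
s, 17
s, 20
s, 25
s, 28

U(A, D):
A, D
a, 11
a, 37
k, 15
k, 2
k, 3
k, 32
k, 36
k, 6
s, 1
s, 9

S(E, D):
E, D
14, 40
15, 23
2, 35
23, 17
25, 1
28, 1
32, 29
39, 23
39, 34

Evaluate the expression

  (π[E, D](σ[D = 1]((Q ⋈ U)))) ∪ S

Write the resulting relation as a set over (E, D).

{(14, 40), (15, 23), (17, 1), (2, 35), (20, 1), (23, 17), (25, 1), (28, 1), (32, 29), (39, 23), (39, 34)}

Joining Q and U on A yields {(a, 2, 11), (a, 2, 37), (a, 22, 11), (a, 22, 37), (a, 7, 11), (a, 7, 37), (k, 16, 15), (k, 16, 2), (k, 16, 3), (k, 16, 32), (k, 16, 36), (k, 16, 6), (k, 31, 15), (k, 31, 2), (k, 31, 3), (k, 31, 32), (k, 31, 36), (k, 31, 6), (k, 40, 15), (k, 40, 2), (k, 40, 3), (k, 40, 32), (k, 40, 36), (k, 40, 6), (s, 17, 1), (s, 17, 9), (s, 20, 1), (s, 20, 9), (s, 25, 1), (s, 25, 9), (s, 28, 1), (s, 28, 9)}.
σ[D = 1]: keep tuples satisfying D = 1 → {(s, 17, 1), (s, 20, 1), (s, 25, 1), (s, 28, 1)}
Keep only column(s) E, D: {(17, 1), (20, 1), (25, 1), (28, 1)}
Union: {(17, 1), (20, 1), (25, 1), (28, 1)} with {(14, 40), (15, 23), (2, 35), (23, 17), (25, 1), (28, 1), (32, 29), (39, 23), (39, 34)} → {(14, 40), (15, 23), (17, 1), (2, 35), (20, 1), (23, 17), (25, 1), (28, 1), (32, 29), (39, 23), (39, 34)}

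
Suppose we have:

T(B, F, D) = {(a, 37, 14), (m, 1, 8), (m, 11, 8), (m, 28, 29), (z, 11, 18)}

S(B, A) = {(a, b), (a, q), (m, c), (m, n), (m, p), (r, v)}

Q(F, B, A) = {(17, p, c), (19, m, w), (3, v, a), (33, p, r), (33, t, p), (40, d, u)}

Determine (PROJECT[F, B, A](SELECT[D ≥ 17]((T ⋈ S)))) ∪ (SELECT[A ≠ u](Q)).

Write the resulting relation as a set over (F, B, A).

{(17, p, c), (19, m, w), (28, m, c), (28, m, n), (28, m, p), (3, v, a), (33, p, r), (33, t, p)}

T ⋈ S (natural join on B): {(a, 37, 14, b), (a, 37, 14, q), (m, 1, 8, c), (m, 1, 8, n), (m, 1, 8, p), (m, 11, 8, c), (m, 11, 8, n), (m, 11, 8, p), (m, 28, 29, c), (m, 28, 29, n), (m, 28, 29, p)}
Apply σ_{D ≥ 17}; surviving tuples: {(m, 28, 29, c), (m, 28, 29, n), (m, 28, 29, p)}
π_{F, B, A} gives {(28, m, c), (28, m, n), (28, m, p)}.
Apply σ_{A ≠ u}; surviving tuples: {(17, p, c), (19, m, w), (3, v, a), (33, p, r), (33, t, p)}
Taking the union: {(17, p, c), (19, m, w), (28, m, c), (28, m, n), (28, m, p), (3, v, a), (33, p, r), (33, t, p)}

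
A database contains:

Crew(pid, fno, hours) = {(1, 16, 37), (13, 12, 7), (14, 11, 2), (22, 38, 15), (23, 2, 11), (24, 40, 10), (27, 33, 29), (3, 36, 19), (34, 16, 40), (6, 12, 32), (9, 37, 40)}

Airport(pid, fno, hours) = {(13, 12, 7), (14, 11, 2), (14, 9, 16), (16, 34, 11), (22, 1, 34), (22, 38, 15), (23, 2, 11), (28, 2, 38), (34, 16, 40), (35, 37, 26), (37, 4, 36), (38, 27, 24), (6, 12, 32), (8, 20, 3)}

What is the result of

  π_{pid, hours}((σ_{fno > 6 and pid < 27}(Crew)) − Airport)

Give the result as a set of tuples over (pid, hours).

{(1, 37), (24, 10), (3, 19), (9, 40)}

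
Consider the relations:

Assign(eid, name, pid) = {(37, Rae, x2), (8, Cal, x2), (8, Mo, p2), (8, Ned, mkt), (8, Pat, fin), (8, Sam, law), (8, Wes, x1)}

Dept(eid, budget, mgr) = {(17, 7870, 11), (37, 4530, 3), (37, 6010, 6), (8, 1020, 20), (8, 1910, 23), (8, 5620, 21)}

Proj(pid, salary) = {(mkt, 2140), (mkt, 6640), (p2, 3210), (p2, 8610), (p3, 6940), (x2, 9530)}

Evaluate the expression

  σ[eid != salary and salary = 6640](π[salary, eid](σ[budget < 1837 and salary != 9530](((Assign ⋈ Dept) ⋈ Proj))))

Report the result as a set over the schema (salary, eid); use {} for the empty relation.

{(6640, 8)}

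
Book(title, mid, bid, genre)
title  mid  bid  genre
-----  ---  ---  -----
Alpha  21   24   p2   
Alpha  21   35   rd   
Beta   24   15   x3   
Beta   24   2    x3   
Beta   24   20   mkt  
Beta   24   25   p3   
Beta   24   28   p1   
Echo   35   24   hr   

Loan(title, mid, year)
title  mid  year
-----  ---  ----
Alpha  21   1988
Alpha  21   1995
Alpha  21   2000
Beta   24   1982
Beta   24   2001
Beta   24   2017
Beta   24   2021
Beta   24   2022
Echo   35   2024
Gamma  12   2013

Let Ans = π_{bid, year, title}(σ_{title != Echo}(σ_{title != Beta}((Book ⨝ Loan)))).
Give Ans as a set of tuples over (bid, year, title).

{(24, 1988, Alpha), (24, 1995, Alpha), (24, 2000, Alpha), (35, 1988, Alpha), (35, 1995, Alpha), (35, 2000, Alpha)}

Book ⋈ Loan (natural join on title, mid): {(Alpha, 21, 24, p2, 1988), (Alpha, 21, 24, p2, 1995), (Alpha, 21, 24, p2, 2000), (Alpha, 21, 35, rd, 1988), (Alpha, 21, 35, rd, 1995), (Alpha, 21, 35, rd, 2000), (Beta, 24, 15, x3, 1982), (Beta, 24, 15, x3, 2001), (Beta, 24, 15, x3, 2017), (Beta, 24, 15, x3, 2021), (Beta, 24, 15, x3, 2022), (Beta, 24, 2, x3, 1982), (Beta, 24, 2, x3, 2001), (Beta, 24, 2, x3, 2017), (Beta, 24, 2, x3, 2021), (Beta, 24, 2, x3, 2022), (Beta, 24, 20, mkt, 1982), (Beta, 24, 20, mkt, 2001), (Beta, 24, 20, mkt, 2017), (Beta, 24, 20, mkt, 2021), (Beta, 24, 20, mkt, 2022), (Beta, 24, 25, p3, 1982), (Beta, 24, 25, p3, 2001), (Beta, 24, 25, p3, 2017), (Beta, 24, 25, p3, 2021), (Beta, 24, 25, p3, 2022), (Beta, 24, 28, p1, 1982), (Beta, 24, 28, p1, 2001), (Beta, 24, 28, p1, 2017), (Beta, 24, 28, p1, 2021), (Beta, 24, 28, p1, 2022), (Echo, 35, 24, hr, 2024)}
Filtering on title != Beta leaves {(Alpha, 21, 24, p2, 1988), (Alpha, 21, 24, p2, 1995), (Alpha, 21, 24, p2, 2000), (Alpha, 21, 35, rd, 1988), (Alpha, 21, 35, rd, 1995), (Alpha, 21, 35, rd, 2000), (Echo, 35, 24, hr, 2024)}.
Filtering on title != Echo leaves {(Alpha, 21, 24, p2, 1988), (Alpha, 21, 24, p2, 1995), (Alpha, 21, 24, p2, 2000), (Alpha, 21, 35, rd, 1988), (Alpha, 21, 35, rd, 1995), (Alpha, 21, 35, rd, 2000)}.
π_{bid, year, title} gives {(24, 1988, Alpha), (24, 1995, Alpha), (24, 2000, Alpha), (35, 1988, Alpha), (35, 1995, Alpha), (35, 2000, Alpha)}.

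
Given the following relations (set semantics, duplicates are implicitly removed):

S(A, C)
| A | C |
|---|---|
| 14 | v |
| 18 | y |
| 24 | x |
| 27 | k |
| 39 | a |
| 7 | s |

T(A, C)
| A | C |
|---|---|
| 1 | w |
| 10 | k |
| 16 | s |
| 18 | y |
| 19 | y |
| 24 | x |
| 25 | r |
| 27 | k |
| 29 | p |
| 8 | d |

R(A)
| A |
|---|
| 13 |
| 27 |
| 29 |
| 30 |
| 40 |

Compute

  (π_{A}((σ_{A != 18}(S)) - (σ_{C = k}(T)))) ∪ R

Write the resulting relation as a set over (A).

{13, 14, 24, 27, 29, 30, 39, 40, 7}

Filtering on A != 18 leaves {(14, v), (24, x), (27, k), (39, a), (7, s)}.
Filtering on C = k leaves {(10, k), (27, k)}.
Set difference of the two operands is {(14, v), (24, x), (39, a), (7, s)}.
Keep only column(s) A: {14, 24, 39, 7}
Set union of the two operands is {13, 14, 24, 27, 29, 30, 39, 40, 7}.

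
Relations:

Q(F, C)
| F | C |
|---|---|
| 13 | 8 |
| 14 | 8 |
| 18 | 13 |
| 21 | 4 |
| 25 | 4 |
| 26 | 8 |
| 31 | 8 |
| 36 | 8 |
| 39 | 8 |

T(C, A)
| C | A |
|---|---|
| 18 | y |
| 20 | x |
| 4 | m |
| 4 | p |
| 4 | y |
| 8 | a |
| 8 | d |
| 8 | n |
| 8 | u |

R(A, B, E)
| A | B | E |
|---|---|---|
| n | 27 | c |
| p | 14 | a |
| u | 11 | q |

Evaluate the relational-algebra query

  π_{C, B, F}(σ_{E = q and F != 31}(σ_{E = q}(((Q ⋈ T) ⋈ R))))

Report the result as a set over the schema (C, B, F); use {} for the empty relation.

{(8, 11, 13), (8, 11, 14), (8, 11, 26), (8, 11, 36), (8, 11, 39)}

Natural join on C: {(13, 8, a), (13, 8, d), (13, 8, n), (13, 8, u), (14, 8, a), (14, 8, d), (14, 8, n), (14, 8, u), (21, 4, m), (21, 4, p), (21, 4, y), (25, 4, m), (25, 4, p), (25, 4, y), (26, 8, a), (26, 8, d), (26, 8, n), (26, 8, u), (31, 8, a), (31, 8, d), (31, 8, n), (31, 8, u), (36, 8, a), (36, 8, d), (36, 8, n), (36, 8, u), (39, 8, a), (39, 8, d), (39, 8, n), (39, 8, u)}
Natural join on A: {(13, 8, n, 27, c), (13, 8, u, 11, q), (14, 8, n, 27, c), (14, 8, u, 11, q), (21, 4, p, 14, a), (25, 4, p, 14, a), (26, 8, n, 27, c), (26, 8, u, 11, q), (31, 8, n, 27, c), (31, 8, u, 11, q), (36, 8, n, 27, c), (36, 8, u, 11, q), (39, 8, n, 27, c), (39, 8, u, 11, q)}
σ[E = q]: keep tuples satisfying E = q → {(13, 8, u, 11, q), (14, 8, u, 11, q), (26, 8, u, 11, q), (31, 8, u, 11, q), (36, 8, u, 11, q), (39, 8, u, 11, q)}
σ[E = q and F != 31]: keep tuples satisfying E = q and F != 31 → {(13, 8, u, 11, q), (14, 8, u, 11, q), (26, 8, u, 11, q), (36, 8, u, 11, q), (39, 8, u, 11, q)}
π[C, B, F]: project onto (C, B, F) → {(8, 11, 13), (8, 11, 14), (8, 11, 26), (8, 11, 36), (8, 11, 39)}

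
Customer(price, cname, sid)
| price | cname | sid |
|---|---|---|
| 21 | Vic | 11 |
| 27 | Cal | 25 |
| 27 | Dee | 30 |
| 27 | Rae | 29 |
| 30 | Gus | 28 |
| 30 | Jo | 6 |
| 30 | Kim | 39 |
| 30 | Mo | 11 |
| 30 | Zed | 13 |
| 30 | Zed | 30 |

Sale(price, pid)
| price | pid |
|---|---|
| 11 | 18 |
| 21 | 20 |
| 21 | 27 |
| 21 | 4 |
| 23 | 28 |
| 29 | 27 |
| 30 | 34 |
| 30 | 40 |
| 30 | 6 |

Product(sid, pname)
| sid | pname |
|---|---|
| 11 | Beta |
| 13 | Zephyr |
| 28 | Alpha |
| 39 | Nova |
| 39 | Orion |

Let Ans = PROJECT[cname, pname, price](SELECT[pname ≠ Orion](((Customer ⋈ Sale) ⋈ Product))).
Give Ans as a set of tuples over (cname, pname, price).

Natural join on price: {(21, Vic, 11, 20), (21, Vic, 11, 27), (21, Vic, 11, 4), (30, Gus, 28, 34), (30, Gus, 28, 40), (30, Gus, 28, 6), (30, Jo, 6, 34), (30, Jo, 6, 40), (30, Jo, 6, 6), (30, Kim, 39, 34), (30, Kim, 39, 40), (30, Kim, 39, 6), (30, Mo, 11, 34), (30, Mo, 11, 40), (30, Mo, 11, 6), (30, Zed, 13, 34), (30, Zed, 13, 40), (30, Zed, 13, 6), (30, Zed, 30, 34), (30, Zed, 30, 40), (30, Zed, 30, 6)}
Natural join on sid: {(21, Vic, 11, 20, Beta), (21, Vic, 11, 27, Beta), (21, Vic, 11, 4, Beta), (30, Gus, 28, 34, Alpha), (30, Gus, 28, 40, Alpha), (30, Gus, 28, 6, Alpha), (30, Kim, 39, 34, Nova), (30, Kim, 39, 34, Orion), (30, Kim, 39, 40, Nova), (30, Kim, 39, 40, Orion), (30, Kim, 39, 6, Nova), (30, Kim, 39, 6, Orion), (30, Mo, 11, 34, Beta), (30, Mo, 11, 40, Beta), (30, Mo, 11, 6, Beta), (30, Zed, 13, 34, Zephyr), (30, Zed, 13, 40, Zephyr), (30, Zed, 13, 6, Zephyr)}
σ[pname ≠ Orion]: keep tuples satisfying pname ≠ Orion → {(21, Vic, 11, 20, Beta), (21, Vic, 11, 27, Beta), (21, Vic, 11, 4, Beta), (30, Gus, 28, 34, Alpha), (30, Gus, 28, 40, Alpha), (30, Gus, 28, 6, Alpha), (30, Kim, 39, 34, Nova), (30, Kim, 39, 40, Nova), (30, Kim, 39, 6, Nova), (30, Mo, 11, 34, Beta), (30, Mo, 11, 40, Beta), (30, Mo, 11, 6, Beta), (30, Zed, 13, 34, Zephyr), (30, Zed, 13, 40, Zephyr), (30, Zed, 13, 6, Zephyr)}
Keep only column(s) cname, pname, price (10 duplicate(s) eliminated): {(Gus, Alpha, 30), (Kim, Nova, 30), (Mo, Beta, 30), (Vic, Beta, 21), (Zed, Zephyr, 30)}

{(Gus, Alpha, 30), (Kim, Nova, 30), (Mo, Beta, 30), (Vic, Beta, 21), (Zed, Zephyr, 30)}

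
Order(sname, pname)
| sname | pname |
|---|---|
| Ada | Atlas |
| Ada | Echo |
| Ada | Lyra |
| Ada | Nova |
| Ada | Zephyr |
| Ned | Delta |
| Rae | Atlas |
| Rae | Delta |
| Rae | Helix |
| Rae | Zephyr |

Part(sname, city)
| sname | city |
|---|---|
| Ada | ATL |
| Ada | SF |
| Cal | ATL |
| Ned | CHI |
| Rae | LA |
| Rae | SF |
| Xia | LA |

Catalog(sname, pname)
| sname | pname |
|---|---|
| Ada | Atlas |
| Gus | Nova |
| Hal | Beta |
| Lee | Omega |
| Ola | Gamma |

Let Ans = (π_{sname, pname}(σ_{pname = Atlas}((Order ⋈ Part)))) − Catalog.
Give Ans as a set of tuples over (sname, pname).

{(Rae, Atlas)}

Joining Order and Part on sname yields {(Ada, Atlas, ATL), (Ada, Atlas, SF), (Ada, Echo, ATL), (Ada, Echo, SF), (Ada, Lyra, ATL), (Ada, Lyra, SF), (Ada, Nova, ATL), (Ada, Nova, SF), (Ada, Zephyr, ATL), (Ada, Zephyr, SF), (Ned, Delta, CHI), (Rae, Atlas, LA), (Rae, Atlas, SF), (Rae, Delta, LA), (Rae, Delta, SF), (Rae, Helix, LA), (Rae, Helix, SF), (Rae, Zephyr, LA), (Rae, Zephyr, SF)}.
σ[pname = Atlas]: keep tuples satisfying pname = Atlas → {(Ada, Atlas, ATL), (Ada, Atlas, SF), (Rae, Atlas, LA), (Rae, Atlas, SF)}
π_{sname, pname} gives {(Ada, Atlas), (Rae, Atlas)} (2 duplicate(s) eliminated).
Taking the difference: {(Rae, Atlas)}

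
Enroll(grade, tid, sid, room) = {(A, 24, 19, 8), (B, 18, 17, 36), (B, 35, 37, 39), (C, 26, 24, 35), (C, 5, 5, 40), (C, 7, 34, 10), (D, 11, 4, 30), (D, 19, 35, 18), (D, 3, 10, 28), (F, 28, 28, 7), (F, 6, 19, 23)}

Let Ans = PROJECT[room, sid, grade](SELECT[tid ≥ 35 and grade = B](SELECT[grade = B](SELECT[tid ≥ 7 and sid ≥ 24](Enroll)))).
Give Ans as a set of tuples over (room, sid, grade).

σ[tid ≥ 7 and sid ≥ 24]: keep tuples satisfying tid ≥ 7 and sid ≥ 24 → {(B, 35, 37, 39), (C, 26, 24, 35), (C, 7, 34, 10), (D, 19, 35, 18), (F, 28, 28, 7)}
σ[grade = B]: keep tuples satisfying grade = B → {(B, 35, 37, 39)}
σ[tid ≥ 35 and grade = B]: keep tuples satisfying tid ≥ 35 and grade = B → {(B, 35, 37, 39)}
π[room, sid, grade]: project onto (room, sid, grade) → {(39, 37, B)}

{(39, 37, B)}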